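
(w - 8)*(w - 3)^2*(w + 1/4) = w^4 - 55*w^3/4 + 107*w^2/2 - 231*w/4 - 18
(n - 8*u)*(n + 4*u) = n^2 - 4*n*u - 32*u^2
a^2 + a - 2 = (a - 1)*(a + 2)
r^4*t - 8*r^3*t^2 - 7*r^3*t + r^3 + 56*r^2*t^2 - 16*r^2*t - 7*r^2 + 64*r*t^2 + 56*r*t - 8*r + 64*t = (r - 8)*(r + 1)*(r - 8*t)*(r*t + 1)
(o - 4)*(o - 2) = o^2 - 6*o + 8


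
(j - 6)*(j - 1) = j^2 - 7*j + 6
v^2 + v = v*(v + 1)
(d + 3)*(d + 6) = d^2 + 9*d + 18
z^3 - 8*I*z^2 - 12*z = z*(z - 6*I)*(z - 2*I)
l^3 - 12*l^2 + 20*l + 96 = (l - 8)*(l - 6)*(l + 2)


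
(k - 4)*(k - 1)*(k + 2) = k^3 - 3*k^2 - 6*k + 8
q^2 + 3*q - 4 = (q - 1)*(q + 4)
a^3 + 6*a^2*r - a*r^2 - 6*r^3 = (a - r)*(a + r)*(a + 6*r)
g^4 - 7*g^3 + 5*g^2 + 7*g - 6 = (g - 6)*(g - 1)^2*(g + 1)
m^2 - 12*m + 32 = (m - 8)*(m - 4)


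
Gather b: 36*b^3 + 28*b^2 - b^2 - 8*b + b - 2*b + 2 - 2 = 36*b^3 + 27*b^2 - 9*b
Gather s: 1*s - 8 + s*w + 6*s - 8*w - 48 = s*(w + 7) - 8*w - 56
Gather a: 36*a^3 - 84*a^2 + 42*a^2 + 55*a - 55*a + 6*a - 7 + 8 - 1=36*a^3 - 42*a^2 + 6*a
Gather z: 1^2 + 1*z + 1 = z + 2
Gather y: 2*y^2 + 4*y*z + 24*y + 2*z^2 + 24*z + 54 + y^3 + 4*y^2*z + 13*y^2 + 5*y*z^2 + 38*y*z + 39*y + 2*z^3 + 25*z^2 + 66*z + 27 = y^3 + y^2*(4*z + 15) + y*(5*z^2 + 42*z + 63) + 2*z^3 + 27*z^2 + 90*z + 81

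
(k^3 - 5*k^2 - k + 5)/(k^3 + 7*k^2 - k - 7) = (k - 5)/(k + 7)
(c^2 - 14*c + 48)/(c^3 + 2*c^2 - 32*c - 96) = (c - 8)/(c^2 + 8*c + 16)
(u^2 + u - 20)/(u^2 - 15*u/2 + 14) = 2*(u + 5)/(2*u - 7)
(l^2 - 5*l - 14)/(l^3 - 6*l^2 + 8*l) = (l^2 - 5*l - 14)/(l*(l^2 - 6*l + 8))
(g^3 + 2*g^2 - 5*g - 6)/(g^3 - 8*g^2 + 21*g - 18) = (g^2 + 4*g + 3)/(g^2 - 6*g + 9)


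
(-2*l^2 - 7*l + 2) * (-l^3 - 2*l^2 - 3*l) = 2*l^5 + 11*l^4 + 18*l^3 + 17*l^2 - 6*l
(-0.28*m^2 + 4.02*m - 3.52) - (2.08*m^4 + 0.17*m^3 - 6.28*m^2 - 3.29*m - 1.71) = -2.08*m^4 - 0.17*m^3 + 6.0*m^2 + 7.31*m - 1.81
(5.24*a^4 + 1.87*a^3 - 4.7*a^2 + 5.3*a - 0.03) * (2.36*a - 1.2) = 12.3664*a^5 - 1.8748*a^4 - 13.336*a^3 + 18.148*a^2 - 6.4308*a + 0.036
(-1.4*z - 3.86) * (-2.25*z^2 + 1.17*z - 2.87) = 3.15*z^3 + 7.047*z^2 - 0.4982*z + 11.0782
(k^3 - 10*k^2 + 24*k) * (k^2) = k^5 - 10*k^4 + 24*k^3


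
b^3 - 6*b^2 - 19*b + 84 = (b - 7)*(b - 3)*(b + 4)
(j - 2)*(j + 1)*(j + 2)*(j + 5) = j^4 + 6*j^3 + j^2 - 24*j - 20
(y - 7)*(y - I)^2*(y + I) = y^4 - 7*y^3 - I*y^3 + y^2 + 7*I*y^2 - 7*y - I*y + 7*I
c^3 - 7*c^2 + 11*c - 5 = (c - 5)*(c - 1)^2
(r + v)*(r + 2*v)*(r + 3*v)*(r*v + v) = r^4*v + 6*r^3*v^2 + r^3*v + 11*r^2*v^3 + 6*r^2*v^2 + 6*r*v^4 + 11*r*v^3 + 6*v^4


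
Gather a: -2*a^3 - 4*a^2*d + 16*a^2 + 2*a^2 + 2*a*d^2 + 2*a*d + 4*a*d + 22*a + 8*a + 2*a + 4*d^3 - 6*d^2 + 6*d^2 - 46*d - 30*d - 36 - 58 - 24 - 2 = -2*a^3 + a^2*(18 - 4*d) + a*(2*d^2 + 6*d + 32) + 4*d^3 - 76*d - 120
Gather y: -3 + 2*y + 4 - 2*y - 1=0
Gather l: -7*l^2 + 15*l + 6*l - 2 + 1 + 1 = -7*l^2 + 21*l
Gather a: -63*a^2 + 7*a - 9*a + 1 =-63*a^2 - 2*a + 1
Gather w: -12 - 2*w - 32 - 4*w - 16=-6*w - 60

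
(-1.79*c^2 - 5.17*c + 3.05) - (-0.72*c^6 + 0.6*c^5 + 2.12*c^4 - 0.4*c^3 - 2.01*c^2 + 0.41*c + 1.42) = 0.72*c^6 - 0.6*c^5 - 2.12*c^4 + 0.4*c^3 + 0.22*c^2 - 5.58*c + 1.63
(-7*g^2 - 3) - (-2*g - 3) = -7*g^2 + 2*g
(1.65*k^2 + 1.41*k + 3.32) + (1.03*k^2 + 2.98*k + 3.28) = 2.68*k^2 + 4.39*k + 6.6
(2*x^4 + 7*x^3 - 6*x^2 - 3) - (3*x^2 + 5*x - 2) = 2*x^4 + 7*x^3 - 9*x^2 - 5*x - 1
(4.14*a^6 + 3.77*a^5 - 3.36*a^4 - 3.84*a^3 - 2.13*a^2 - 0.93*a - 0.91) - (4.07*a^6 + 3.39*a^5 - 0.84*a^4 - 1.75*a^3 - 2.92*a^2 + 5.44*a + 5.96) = 0.0699999999999994*a^6 + 0.38*a^5 - 2.52*a^4 - 2.09*a^3 + 0.79*a^2 - 6.37*a - 6.87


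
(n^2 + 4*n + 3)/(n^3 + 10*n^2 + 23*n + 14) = (n + 3)/(n^2 + 9*n + 14)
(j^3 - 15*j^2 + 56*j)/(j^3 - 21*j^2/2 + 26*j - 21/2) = 2*j*(j - 8)/(2*j^2 - 7*j + 3)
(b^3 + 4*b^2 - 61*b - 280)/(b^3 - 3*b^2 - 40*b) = (b + 7)/b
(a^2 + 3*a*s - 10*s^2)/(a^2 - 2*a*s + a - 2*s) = (a + 5*s)/(a + 1)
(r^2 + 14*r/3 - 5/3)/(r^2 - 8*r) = (3*r^2 + 14*r - 5)/(3*r*(r - 8))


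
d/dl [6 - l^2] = -2*l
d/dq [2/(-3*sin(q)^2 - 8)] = 24*sin(2*q)/(19 - 3*cos(2*q))^2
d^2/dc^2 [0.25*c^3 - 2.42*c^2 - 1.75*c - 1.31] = 1.5*c - 4.84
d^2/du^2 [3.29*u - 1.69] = 0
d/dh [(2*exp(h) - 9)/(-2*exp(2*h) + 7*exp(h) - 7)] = (4*exp(2*h) - 36*exp(h) + 49)*exp(h)/(4*exp(4*h) - 28*exp(3*h) + 77*exp(2*h) - 98*exp(h) + 49)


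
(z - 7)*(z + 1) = z^2 - 6*z - 7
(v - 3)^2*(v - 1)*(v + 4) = v^4 - 3*v^3 - 13*v^2 + 51*v - 36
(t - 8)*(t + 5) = t^2 - 3*t - 40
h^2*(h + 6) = h^3 + 6*h^2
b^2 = b^2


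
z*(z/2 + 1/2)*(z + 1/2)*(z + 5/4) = z^4/2 + 11*z^3/8 + 19*z^2/16 + 5*z/16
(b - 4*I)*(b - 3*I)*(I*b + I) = I*b^3 + 7*b^2 + I*b^2 + 7*b - 12*I*b - 12*I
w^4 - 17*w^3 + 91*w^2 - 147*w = w*(w - 7)^2*(w - 3)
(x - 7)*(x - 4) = x^2 - 11*x + 28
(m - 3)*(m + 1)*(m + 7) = m^3 + 5*m^2 - 17*m - 21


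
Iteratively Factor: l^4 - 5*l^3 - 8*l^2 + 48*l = (l - 4)*(l^3 - l^2 - 12*l) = (l - 4)^2*(l^2 + 3*l) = l*(l - 4)^2*(l + 3)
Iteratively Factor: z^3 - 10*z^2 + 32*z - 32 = (z - 4)*(z^2 - 6*z + 8) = (z - 4)*(z - 2)*(z - 4)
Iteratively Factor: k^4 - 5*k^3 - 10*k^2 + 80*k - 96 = (k - 3)*(k^3 - 2*k^2 - 16*k + 32) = (k - 3)*(k - 2)*(k^2 - 16) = (k - 4)*(k - 3)*(k - 2)*(k + 4)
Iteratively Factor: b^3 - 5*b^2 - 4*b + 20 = (b + 2)*(b^2 - 7*b + 10) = (b - 2)*(b + 2)*(b - 5)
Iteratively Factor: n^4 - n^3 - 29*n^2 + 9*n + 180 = (n - 5)*(n^3 + 4*n^2 - 9*n - 36) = (n - 5)*(n + 3)*(n^2 + n - 12) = (n - 5)*(n + 3)*(n + 4)*(n - 3)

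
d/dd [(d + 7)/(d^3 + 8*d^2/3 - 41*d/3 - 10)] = 3*(-6*d^3 - 71*d^2 - 112*d + 257)/(9*d^6 + 48*d^5 - 182*d^4 - 836*d^3 + 1201*d^2 + 2460*d + 900)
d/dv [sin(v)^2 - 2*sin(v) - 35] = 2*(sin(v) - 1)*cos(v)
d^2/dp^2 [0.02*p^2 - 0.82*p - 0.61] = 0.0400000000000000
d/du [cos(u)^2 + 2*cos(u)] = -2*(cos(u) + 1)*sin(u)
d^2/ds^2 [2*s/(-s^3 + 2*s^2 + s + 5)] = 4*(s*(-3*s^2 + 4*s + 1)^2 + (3*s^2 + s*(3*s - 2) - 4*s - 1)*(-s^3 + 2*s^2 + s + 5))/(-s^3 + 2*s^2 + s + 5)^3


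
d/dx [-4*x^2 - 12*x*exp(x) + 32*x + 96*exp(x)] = -12*x*exp(x) - 8*x + 84*exp(x) + 32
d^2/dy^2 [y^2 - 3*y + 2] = 2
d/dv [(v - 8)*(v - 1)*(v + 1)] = 3*v^2 - 16*v - 1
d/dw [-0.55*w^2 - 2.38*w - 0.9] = -1.1*w - 2.38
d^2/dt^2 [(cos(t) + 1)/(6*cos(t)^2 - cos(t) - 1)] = 6*(-25*(1 - cos(t)^2)^2 - 6*cos(t)^5 + 9*cos(t)^3 - 18*cos(t)^2 + 27)/((2*cos(t) - 1)^3*(3*cos(t) + 1)^3)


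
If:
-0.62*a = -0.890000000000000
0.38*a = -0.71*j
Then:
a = 1.44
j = -0.77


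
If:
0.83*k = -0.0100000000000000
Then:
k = -0.01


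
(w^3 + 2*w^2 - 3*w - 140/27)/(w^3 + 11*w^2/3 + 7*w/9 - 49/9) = (9*w^2 - 3*w - 20)/(3*(3*w^2 + 4*w - 7))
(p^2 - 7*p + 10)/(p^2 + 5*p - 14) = (p - 5)/(p + 7)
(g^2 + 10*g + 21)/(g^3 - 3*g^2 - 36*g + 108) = (g^2 + 10*g + 21)/(g^3 - 3*g^2 - 36*g + 108)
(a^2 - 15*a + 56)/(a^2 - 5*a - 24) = (a - 7)/(a + 3)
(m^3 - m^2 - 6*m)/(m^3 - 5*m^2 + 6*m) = (m + 2)/(m - 2)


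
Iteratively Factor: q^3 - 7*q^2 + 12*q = (q)*(q^2 - 7*q + 12) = q*(q - 4)*(q - 3)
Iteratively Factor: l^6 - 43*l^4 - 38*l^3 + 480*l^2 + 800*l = (l + 4)*(l^5 - 4*l^4 - 27*l^3 + 70*l^2 + 200*l) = (l + 2)*(l + 4)*(l^4 - 6*l^3 - 15*l^2 + 100*l) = (l + 2)*(l + 4)^2*(l^3 - 10*l^2 + 25*l) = l*(l + 2)*(l + 4)^2*(l^2 - 10*l + 25) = l*(l - 5)*(l + 2)*(l + 4)^2*(l - 5)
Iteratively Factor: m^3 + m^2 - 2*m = (m + 2)*(m^2 - m) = m*(m + 2)*(m - 1)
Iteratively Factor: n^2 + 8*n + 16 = (n + 4)*(n + 4)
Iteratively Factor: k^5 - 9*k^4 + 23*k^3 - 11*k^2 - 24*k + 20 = (k - 5)*(k^4 - 4*k^3 + 3*k^2 + 4*k - 4) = (k - 5)*(k - 2)*(k^3 - 2*k^2 - k + 2) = (k - 5)*(k - 2)*(k - 1)*(k^2 - k - 2) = (k - 5)*(k - 2)^2*(k - 1)*(k + 1)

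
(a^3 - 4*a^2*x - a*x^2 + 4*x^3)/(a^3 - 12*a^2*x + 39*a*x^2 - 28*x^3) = (-a - x)/(-a + 7*x)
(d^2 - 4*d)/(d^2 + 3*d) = (d - 4)/(d + 3)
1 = 1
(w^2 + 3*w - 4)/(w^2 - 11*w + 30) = (w^2 + 3*w - 4)/(w^2 - 11*w + 30)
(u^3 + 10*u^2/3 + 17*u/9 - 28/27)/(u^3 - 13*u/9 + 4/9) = (u + 7/3)/(u - 1)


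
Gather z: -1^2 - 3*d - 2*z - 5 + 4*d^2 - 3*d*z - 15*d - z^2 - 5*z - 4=4*d^2 - 18*d - z^2 + z*(-3*d - 7) - 10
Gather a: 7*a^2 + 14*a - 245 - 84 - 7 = 7*a^2 + 14*a - 336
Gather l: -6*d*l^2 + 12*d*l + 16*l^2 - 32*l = l^2*(16 - 6*d) + l*(12*d - 32)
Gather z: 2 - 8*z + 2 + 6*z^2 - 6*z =6*z^2 - 14*z + 4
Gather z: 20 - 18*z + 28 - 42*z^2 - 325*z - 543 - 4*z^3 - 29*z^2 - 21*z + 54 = -4*z^3 - 71*z^2 - 364*z - 441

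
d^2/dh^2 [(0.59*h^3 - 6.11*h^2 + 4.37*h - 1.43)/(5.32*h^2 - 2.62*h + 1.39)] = (-2.8421709430404e-14*h^5 + 2.27373675443232e-13*h^4 + 76.4098559999998*h^3 + 15.3668040000003*h^2 - 67.46055*h + 9.73601400000001)/(150.568768*h^6 - 222.456864*h^5 + 227.576832*h^4 - 134.230984*h^3 + 59.460864*h^2 - 15.186306*h + 2.685619)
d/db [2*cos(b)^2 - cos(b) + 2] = (1 - 4*cos(b))*sin(b)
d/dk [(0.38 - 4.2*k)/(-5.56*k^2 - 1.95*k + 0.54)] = (-23.352*k^2 + 4.2256*k - 1.527)/(30.9136*k^4 + 21.684*k^3 - 2.2023*k^2 - 2.106*k + 0.2916)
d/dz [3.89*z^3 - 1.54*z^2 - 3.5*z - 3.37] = 11.67*z^2 - 3.08*z - 3.5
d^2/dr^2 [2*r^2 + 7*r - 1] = 4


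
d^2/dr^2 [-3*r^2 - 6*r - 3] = -6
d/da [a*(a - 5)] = 2*a - 5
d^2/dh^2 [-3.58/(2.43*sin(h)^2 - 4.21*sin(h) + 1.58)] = (84.558168*sin(h)^4 - 109.873422*sin(h)^3 - 118.365182*sin(h)^2 + 243.560288*sin(h) - 99.414452)/(2.43*sin(h)^2 - 4.21*sin(h) + 1.58)^3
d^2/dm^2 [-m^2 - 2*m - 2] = -2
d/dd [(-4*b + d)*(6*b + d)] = 2*b + 2*d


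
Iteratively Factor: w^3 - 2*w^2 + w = (w - 1)*(w^2 - w) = w*(w - 1)*(w - 1)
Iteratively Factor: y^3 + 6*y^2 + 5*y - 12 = (y + 4)*(y^2 + 2*y - 3) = (y - 1)*(y + 4)*(y + 3)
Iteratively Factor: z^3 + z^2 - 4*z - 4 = (z + 1)*(z^2 - 4) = (z - 2)*(z + 1)*(z + 2)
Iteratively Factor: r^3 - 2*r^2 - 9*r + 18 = (r - 2)*(r^2 - 9) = (r - 2)*(r + 3)*(r - 3)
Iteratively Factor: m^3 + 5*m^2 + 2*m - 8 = (m - 1)*(m^2 + 6*m + 8) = (m - 1)*(m + 2)*(m + 4)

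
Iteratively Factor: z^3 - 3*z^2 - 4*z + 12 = (z - 3)*(z^2 - 4) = (z - 3)*(z + 2)*(z - 2)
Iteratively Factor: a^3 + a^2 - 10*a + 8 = (a - 2)*(a^2 + 3*a - 4) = (a - 2)*(a + 4)*(a - 1)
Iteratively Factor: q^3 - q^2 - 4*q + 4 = (q - 2)*(q^2 + q - 2) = (q - 2)*(q + 2)*(q - 1)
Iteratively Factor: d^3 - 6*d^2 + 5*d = (d - 5)*(d^2 - d) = (d - 5)*(d - 1)*(d)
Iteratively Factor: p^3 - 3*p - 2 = (p - 2)*(p^2 + 2*p + 1) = (p - 2)*(p + 1)*(p + 1)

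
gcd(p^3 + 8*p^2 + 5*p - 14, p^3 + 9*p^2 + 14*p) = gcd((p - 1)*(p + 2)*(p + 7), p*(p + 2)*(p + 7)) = p^2 + 9*p + 14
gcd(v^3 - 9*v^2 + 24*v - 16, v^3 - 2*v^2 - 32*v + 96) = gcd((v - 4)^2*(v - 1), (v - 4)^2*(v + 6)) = v^2 - 8*v + 16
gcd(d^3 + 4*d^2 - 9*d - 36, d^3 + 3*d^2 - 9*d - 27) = d^2 - 9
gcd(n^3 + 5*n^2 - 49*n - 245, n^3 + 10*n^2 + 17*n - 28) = n + 7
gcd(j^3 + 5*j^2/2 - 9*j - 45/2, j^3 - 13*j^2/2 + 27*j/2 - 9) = j - 3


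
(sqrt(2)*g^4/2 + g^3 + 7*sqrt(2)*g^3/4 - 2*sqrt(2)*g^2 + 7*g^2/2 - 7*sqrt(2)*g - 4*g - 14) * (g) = sqrt(2)*g^5/2 + g^4 + 7*sqrt(2)*g^4/4 - 2*sqrt(2)*g^3 + 7*g^3/2 - 7*sqrt(2)*g^2 - 4*g^2 - 14*g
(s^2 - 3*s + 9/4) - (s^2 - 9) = 45/4 - 3*s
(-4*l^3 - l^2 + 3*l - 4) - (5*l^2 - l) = -4*l^3 - 6*l^2 + 4*l - 4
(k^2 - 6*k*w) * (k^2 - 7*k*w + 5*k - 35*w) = k^4 - 13*k^3*w + 5*k^3 + 42*k^2*w^2 - 65*k^2*w + 210*k*w^2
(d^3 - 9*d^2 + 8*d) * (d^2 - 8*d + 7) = d^5 - 17*d^4 + 87*d^3 - 127*d^2 + 56*d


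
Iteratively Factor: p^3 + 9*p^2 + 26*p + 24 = (p + 3)*(p^2 + 6*p + 8) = (p + 3)*(p + 4)*(p + 2)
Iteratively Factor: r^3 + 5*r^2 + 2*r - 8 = (r + 2)*(r^2 + 3*r - 4) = (r + 2)*(r + 4)*(r - 1)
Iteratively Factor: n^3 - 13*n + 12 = (n - 1)*(n^2 + n - 12) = (n - 1)*(n + 4)*(n - 3)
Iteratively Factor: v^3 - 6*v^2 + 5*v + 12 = (v - 3)*(v^2 - 3*v - 4) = (v - 3)*(v + 1)*(v - 4)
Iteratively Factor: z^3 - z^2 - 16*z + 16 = (z + 4)*(z^2 - 5*z + 4) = (z - 1)*(z + 4)*(z - 4)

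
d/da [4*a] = 4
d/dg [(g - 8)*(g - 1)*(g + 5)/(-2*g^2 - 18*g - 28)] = (-g^4 - 18*g^3 - 43*g^2 + 192*g + 878)/(2*(g^4 + 18*g^3 + 109*g^2 + 252*g + 196))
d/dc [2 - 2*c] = -2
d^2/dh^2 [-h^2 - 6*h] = -2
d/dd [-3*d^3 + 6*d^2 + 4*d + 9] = -9*d^2 + 12*d + 4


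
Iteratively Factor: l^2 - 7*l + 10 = (l - 5)*(l - 2)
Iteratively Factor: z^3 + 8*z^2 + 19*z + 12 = (z + 3)*(z^2 + 5*z + 4) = (z + 1)*(z + 3)*(z + 4)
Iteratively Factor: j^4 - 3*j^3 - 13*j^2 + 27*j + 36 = (j + 1)*(j^3 - 4*j^2 - 9*j + 36) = (j + 1)*(j + 3)*(j^2 - 7*j + 12) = (j - 3)*(j + 1)*(j + 3)*(j - 4)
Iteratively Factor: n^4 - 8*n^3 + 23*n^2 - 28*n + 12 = (n - 2)*(n^3 - 6*n^2 + 11*n - 6) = (n - 2)^2*(n^2 - 4*n + 3) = (n - 2)^2*(n - 1)*(n - 3)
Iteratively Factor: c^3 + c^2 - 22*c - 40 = (c - 5)*(c^2 + 6*c + 8) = (c - 5)*(c + 4)*(c + 2)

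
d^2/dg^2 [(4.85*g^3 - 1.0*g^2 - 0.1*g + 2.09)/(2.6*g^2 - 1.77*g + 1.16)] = (-9.42207*g^3 + 43.11828*g^2 - 16.74252*g - 2.613198)/(17.576*g^6 - 35.8956*g^5 + 47.96142*g^4 - 37.575153*g^3 + 21.398172*g^2 - 7.145136*g + 1.560896)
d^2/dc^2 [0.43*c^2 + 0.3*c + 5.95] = 0.860000000000000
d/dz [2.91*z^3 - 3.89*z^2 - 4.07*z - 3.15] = 8.73*z^2 - 7.78*z - 4.07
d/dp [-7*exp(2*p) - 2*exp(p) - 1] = (-14*exp(p) - 2)*exp(p)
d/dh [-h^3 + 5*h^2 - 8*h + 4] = -3*h^2 + 10*h - 8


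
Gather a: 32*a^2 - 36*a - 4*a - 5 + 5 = 32*a^2 - 40*a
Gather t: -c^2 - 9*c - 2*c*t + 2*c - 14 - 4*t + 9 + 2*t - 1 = -c^2 - 7*c + t*(-2*c - 2) - 6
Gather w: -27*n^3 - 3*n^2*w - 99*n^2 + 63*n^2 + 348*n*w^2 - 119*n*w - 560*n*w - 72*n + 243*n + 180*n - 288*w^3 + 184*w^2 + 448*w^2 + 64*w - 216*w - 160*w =-27*n^3 - 36*n^2 + 351*n - 288*w^3 + w^2*(348*n + 632) + w*(-3*n^2 - 679*n - 312)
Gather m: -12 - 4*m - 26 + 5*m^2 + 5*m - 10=5*m^2 + m - 48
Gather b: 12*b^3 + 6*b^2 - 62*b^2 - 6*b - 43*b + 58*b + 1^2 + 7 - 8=12*b^3 - 56*b^2 + 9*b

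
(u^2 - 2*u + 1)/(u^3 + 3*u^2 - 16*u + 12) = (u - 1)/(u^2 + 4*u - 12)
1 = 1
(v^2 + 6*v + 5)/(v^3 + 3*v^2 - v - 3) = (v + 5)/(v^2 + 2*v - 3)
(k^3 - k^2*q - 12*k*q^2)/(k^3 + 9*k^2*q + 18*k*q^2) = (k - 4*q)/(k + 6*q)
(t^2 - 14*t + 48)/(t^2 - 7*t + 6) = (t - 8)/(t - 1)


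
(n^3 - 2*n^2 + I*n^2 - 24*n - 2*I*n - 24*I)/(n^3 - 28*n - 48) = (n + I)/(n + 2)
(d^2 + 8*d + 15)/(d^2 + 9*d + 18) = (d + 5)/(d + 6)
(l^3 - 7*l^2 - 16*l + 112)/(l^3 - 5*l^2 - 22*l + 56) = (l - 4)/(l - 2)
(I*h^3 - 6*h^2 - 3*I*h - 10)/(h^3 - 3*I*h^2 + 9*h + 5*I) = (I*h^3 - 6*h^2 - 3*I*h - 10)/(h^3 - 3*I*h^2 + 9*h + 5*I)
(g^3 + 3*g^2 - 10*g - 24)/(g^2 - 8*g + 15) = (g^2 + 6*g + 8)/(g - 5)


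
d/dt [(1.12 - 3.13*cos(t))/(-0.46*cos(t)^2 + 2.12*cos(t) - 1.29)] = (1.4398*cos(t)^2 - 1.0304*cos(t) - 1.6633)*sin(t)/(0.2116*cos(t)^4 - 1.9504*cos(t)^3 + 5.6812*cos(t)^2 - 5.4696*cos(t) + 1.6641)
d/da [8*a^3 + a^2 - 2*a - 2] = 24*a^2 + 2*a - 2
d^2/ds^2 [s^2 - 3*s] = 2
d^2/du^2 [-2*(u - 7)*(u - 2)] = -4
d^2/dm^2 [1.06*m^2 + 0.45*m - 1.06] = 2.12000000000000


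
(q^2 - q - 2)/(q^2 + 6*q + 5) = (q - 2)/(q + 5)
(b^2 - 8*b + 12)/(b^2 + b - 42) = (b - 2)/(b + 7)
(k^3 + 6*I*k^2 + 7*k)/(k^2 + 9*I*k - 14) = k*(k - I)/(k + 2*I)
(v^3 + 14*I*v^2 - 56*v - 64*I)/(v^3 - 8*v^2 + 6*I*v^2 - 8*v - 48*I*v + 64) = (v + 8*I)/(v - 8)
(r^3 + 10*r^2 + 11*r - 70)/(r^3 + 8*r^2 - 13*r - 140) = (r - 2)/(r - 4)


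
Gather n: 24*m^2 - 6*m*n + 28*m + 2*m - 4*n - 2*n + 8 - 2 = 24*m^2 + 30*m + n*(-6*m - 6) + 6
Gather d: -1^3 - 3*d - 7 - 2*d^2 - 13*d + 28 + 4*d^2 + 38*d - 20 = 2*d^2 + 22*d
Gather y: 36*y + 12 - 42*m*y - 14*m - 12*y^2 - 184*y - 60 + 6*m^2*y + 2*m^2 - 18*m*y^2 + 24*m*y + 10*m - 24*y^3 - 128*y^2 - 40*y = 2*m^2 - 4*m - 24*y^3 + y^2*(-18*m - 140) + y*(6*m^2 - 18*m - 188) - 48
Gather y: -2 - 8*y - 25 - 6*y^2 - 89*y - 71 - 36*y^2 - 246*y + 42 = -42*y^2 - 343*y - 56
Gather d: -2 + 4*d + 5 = 4*d + 3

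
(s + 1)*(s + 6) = s^2 + 7*s + 6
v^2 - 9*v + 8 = (v - 8)*(v - 1)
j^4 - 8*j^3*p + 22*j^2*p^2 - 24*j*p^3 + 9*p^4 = (j - 3*p)^2*(j - p)^2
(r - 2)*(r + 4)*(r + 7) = r^3 + 9*r^2 + 6*r - 56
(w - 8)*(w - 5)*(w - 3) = w^3 - 16*w^2 + 79*w - 120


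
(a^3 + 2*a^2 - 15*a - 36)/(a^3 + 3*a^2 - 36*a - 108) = (a^2 - a - 12)/(a^2 - 36)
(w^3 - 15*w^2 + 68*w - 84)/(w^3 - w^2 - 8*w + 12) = (w^2 - 13*w + 42)/(w^2 + w - 6)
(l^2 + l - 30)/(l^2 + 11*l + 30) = (l - 5)/(l + 5)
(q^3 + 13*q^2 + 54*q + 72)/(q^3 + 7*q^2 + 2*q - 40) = (q^2 + 9*q + 18)/(q^2 + 3*q - 10)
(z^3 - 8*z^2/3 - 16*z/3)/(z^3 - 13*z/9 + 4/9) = 3*z*(z - 4)/(3*z^2 - 4*z + 1)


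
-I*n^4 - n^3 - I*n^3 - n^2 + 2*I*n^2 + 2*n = n*(n + 2)*(n - I)*(-I*n + I)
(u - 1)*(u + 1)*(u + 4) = u^3 + 4*u^2 - u - 4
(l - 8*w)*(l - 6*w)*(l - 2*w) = l^3 - 16*l^2*w + 76*l*w^2 - 96*w^3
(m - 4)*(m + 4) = m^2 - 16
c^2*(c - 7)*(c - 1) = c^4 - 8*c^3 + 7*c^2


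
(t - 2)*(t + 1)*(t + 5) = t^3 + 4*t^2 - 7*t - 10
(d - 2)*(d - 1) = d^2 - 3*d + 2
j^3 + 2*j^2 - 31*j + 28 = (j - 4)*(j - 1)*(j + 7)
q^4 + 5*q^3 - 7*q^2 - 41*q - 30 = (q - 3)*(q + 1)*(q + 2)*(q + 5)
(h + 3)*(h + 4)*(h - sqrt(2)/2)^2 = h^4 - sqrt(2)*h^3 + 7*h^3 - 7*sqrt(2)*h^2 + 25*h^2/2 - 12*sqrt(2)*h + 7*h/2 + 6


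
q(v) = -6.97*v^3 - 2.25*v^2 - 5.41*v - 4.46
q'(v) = -20.91*v^2 - 4.5*v - 5.41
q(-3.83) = 374.84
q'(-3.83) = -294.90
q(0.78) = -13.36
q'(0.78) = -21.64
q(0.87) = -15.46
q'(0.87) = -25.15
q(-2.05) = 57.22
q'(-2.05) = -84.06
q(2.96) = -220.95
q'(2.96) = -201.94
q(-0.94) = 4.43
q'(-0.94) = -19.66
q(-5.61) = 1185.69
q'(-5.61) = -638.25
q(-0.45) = -1.85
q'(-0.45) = -7.62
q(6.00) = -1623.44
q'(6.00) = -785.17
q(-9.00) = 4943.11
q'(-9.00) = -1658.62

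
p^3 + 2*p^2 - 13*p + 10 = (p - 2)*(p - 1)*(p + 5)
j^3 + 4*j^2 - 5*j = j*(j - 1)*(j + 5)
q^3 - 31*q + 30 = (q - 5)*(q - 1)*(q + 6)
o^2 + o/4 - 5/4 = (o - 1)*(o + 5/4)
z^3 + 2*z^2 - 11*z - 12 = (z - 3)*(z + 1)*(z + 4)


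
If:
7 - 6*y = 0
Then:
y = 7/6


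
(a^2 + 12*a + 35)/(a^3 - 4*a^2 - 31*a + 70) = (a + 7)/(a^2 - 9*a + 14)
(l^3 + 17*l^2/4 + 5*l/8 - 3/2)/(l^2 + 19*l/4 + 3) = l - 1/2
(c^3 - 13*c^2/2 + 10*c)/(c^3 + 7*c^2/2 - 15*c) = (c - 4)/(c + 6)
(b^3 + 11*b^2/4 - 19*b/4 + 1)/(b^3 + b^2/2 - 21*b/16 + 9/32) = 8*(b^2 + 3*b - 4)/(8*b^2 + 6*b - 9)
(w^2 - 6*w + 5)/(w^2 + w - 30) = (w - 1)/(w + 6)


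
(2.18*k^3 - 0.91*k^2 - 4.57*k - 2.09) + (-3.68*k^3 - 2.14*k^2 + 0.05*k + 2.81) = -1.5*k^3 - 3.05*k^2 - 4.52*k + 0.72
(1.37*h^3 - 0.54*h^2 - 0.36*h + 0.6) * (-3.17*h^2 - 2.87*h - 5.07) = -4.3429*h^5 - 2.2201*h^4 - 4.2549*h^3 + 1.869*h^2 + 0.1032*h - 3.042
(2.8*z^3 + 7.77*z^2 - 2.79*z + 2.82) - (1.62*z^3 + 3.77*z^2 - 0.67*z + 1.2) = 1.18*z^3 + 4.0*z^2 - 2.12*z + 1.62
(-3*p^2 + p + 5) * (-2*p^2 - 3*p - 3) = 6*p^4 + 7*p^3 - 4*p^2 - 18*p - 15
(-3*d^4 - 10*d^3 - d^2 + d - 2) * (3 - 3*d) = 9*d^5 + 21*d^4 - 27*d^3 - 6*d^2 + 9*d - 6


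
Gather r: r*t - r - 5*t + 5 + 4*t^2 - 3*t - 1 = r*(t - 1) + 4*t^2 - 8*t + 4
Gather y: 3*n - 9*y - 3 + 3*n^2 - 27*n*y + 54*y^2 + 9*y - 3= 3*n^2 - 27*n*y + 3*n + 54*y^2 - 6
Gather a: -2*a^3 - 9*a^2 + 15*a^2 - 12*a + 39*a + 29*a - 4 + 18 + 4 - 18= -2*a^3 + 6*a^2 + 56*a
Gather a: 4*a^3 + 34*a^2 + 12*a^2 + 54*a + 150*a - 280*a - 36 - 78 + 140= 4*a^3 + 46*a^2 - 76*a + 26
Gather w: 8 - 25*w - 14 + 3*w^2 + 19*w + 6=3*w^2 - 6*w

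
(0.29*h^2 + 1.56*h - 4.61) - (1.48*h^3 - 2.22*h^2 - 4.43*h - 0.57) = -1.48*h^3 + 2.51*h^2 + 5.99*h - 4.04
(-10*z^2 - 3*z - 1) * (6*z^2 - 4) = -60*z^4 - 18*z^3 + 34*z^2 + 12*z + 4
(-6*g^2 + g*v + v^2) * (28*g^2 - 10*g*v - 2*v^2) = -168*g^4 + 88*g^3*v + 30*g^2*v^2 - 12*g*v^3 - 2*v^4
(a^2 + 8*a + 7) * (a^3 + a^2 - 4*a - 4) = a^5 + 9*a^4 + 11*a^3 - 29*a^2 - 60*a - 28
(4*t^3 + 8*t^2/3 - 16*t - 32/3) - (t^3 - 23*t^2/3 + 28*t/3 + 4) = 3*t^3 + 31*t^2/3 - 76*t/3 - 44/3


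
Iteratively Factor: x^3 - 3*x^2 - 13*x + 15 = (x + 3)*(x^2 - 6*x + 5) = (x - 5)*(x + 3)*(x - 1)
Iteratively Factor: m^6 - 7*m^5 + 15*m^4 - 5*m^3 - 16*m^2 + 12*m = (m - 2)*(m^5 - 5*m^4 + 5*m^3 + 5*m^2 - 6*m) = (m - 2)^2*(m^4 - 3*m^3 - m^2 + 3*m) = m*(m - 2)^2*(m^3 - 3*m^2 - m + 3) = m*(m - 2)^2*(m + 1)*(m^2 - 4*m + 3) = m*(m - 3)*(m - 2)^2*(m + 1)*(m - 1)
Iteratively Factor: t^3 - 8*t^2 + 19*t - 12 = (t - 4)*(t^2 - 4*t + 3) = (t - 4)*(t - 3)*(t - 1)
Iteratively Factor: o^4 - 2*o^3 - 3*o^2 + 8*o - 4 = (o - 1)*(o^3 - o^2 - 4*o + 4) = (o - 2)*(o - 1)*(o^2 + o - 2) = (o - 2)*(o - 1)*(o + 2)*(o - 1)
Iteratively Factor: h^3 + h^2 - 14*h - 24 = (h + 2)*(h^2 - h - 12) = (h - 4)*(h + 2)*(h + 3)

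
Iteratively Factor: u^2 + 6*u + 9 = (u + 3)*(u + 3)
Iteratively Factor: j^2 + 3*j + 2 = (j + 2)*(j + 1)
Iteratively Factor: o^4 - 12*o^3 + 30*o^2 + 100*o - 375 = (o - 5)*(o^3 - 7*o^2 - 5*o + 75) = (o - 5)^2*(o^2 - 2*o - 15) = (o - 5)^2*(o + 3)*(o - 5)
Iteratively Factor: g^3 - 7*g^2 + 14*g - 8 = (g - 2)*(g^2 - 5*g + 4) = (g - 4)*(g - 2)*(g - 1)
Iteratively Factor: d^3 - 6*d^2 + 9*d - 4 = (d - 1)*(d^2 - 5*d + 4) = (d - 1)^2*(d - 4)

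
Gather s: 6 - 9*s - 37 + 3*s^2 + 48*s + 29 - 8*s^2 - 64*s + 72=-5*s^2 - 25*s + 70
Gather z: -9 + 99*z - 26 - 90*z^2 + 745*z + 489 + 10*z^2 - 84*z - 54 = -80*z^2 + 760*z + 400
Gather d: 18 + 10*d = 10*d + 18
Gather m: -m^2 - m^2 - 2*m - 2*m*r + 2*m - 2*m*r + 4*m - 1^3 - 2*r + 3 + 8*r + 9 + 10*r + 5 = -2*m^2 + m*(4 - 4*r) + 16*r + 16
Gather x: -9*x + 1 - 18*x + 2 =3 - 27*x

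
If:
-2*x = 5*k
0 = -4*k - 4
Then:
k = -1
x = 5/2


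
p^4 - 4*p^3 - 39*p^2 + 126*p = p*(p - 7)*(p - 3)*(p + 6)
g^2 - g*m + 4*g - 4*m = (g + 4)*(g - m)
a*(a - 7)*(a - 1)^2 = a^4 - 9*a^3 + 15*a^2 - 7*a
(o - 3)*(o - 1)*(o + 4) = o^3 - 13*o + 12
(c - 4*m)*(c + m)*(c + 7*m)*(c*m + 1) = c^4*m + 4*c^3*m^2 + c^3 - 25*c^2*m^3 + 4*c^2*m - 28*c*m^4 - 25*c*m^2 - 28*m^3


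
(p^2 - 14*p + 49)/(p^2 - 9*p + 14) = (p - 7)/(p - 2)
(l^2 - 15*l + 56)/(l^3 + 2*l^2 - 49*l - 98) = (l - 8)/(l^2 + 9*l + 14)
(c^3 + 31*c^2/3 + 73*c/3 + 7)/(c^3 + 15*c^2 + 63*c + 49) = (c^2 + 10*c/3 + 1)/(c^2 + 8*c + 7)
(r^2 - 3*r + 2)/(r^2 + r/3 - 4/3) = 3*(r - 2)/(3*r + 4)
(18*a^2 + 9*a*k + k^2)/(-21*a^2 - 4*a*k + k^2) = (-6*a - k)/(7*a - k)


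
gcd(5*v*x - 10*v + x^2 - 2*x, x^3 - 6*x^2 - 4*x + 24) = x - 2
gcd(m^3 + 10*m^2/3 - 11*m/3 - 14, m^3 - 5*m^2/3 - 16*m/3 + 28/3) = m^2 + m/3 - 14/3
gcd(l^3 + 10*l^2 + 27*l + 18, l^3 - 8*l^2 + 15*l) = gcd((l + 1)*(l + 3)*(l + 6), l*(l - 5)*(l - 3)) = 1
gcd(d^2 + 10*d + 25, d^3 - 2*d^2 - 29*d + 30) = d + 5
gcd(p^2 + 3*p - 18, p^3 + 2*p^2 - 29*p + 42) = p - 3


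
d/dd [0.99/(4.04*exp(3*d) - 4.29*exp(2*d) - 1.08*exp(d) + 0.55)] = (-11.9988*exp(2*d) + 8.4942*exp(d) + 1.0692)*exp(d)/(4.04*exp(3*d) - 4.29*exp(2*d) - 1.08*exp(d) + 0.55)^2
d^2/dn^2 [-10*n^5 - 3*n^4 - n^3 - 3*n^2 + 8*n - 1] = -200*n^3 - 36*n^2 - 6*n - 6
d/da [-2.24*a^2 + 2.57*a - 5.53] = 2.57 - 4.48*a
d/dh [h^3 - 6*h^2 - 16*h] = 3*h^2 - 12*h - 16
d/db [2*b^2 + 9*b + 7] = 4*b + 9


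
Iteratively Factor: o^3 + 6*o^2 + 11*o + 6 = (o + 2)*(o^2 + 4*o + 3) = (o + 2)*(o + 3)*(o + 1)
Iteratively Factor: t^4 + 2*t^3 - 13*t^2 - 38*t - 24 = (t + 3)*(t^3 - t^2 - 10*t - 8) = (t + 1)*(t + 3)*(t^2 - 2*t - 8) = (t - 4)*(t + 1)*(t + 3)*(t + 2)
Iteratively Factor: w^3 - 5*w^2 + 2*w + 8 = (w - 2)*(w^2 - 3*w - 4) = (w - 2)*(w + 1)*(w - 4)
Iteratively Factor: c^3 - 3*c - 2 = (c + 1)*(c^2 - c - 2) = (c - 2)*(c + 1)*(c + 1)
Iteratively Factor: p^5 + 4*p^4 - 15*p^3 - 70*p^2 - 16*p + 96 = (p + 4)*(p^4 - 15*p^2 - 10*p + 24) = (p - 1)*(p + 4)*(p^3 + p^2 - 14*p - 24) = (p - 1)*(p + 3)*(p + 4)*(p^2 - 2*p - 8) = (p - 4)*(p - 1)*(p + 3)*(p + 4)*(p + 2)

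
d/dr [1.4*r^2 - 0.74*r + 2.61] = 2.8*r - 0.74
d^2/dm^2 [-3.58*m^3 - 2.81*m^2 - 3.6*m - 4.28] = -21.48*m - 5.62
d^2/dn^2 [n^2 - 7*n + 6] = 2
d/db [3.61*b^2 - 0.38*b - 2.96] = 7.22*b - 0.38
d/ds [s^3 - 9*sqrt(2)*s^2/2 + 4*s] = 3*s^2 - 9*sqrt(2)*s + 4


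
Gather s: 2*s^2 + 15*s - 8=2*s^2 + 15*s - 8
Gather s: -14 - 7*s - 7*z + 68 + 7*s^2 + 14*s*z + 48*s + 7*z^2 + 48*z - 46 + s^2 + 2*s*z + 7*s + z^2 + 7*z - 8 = 8*s^2 + s*(16*z + 48) + 8*z^2 + 48*z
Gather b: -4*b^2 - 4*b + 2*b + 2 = -4*b^2 - 2*b + 2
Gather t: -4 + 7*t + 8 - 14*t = 4 - 7*t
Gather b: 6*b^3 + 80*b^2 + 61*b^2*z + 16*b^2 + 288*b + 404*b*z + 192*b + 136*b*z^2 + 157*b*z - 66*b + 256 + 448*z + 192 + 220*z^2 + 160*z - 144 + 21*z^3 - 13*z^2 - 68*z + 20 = 6*b^3 + b^2*(61*z + 96) + b*(136*z^2 + 561*z + 414) + 21*z^3 + 207*z^2 + 540*z + 324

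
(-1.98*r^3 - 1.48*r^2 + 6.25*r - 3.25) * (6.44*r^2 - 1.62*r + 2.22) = -12.7512*r^5 - 6.3236*r^4 + 38.252*r^3 - 34.3406*r^2 + 19.14*r - 7.215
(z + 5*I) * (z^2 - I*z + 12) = z^3 + 4*I*z^2 + 17*z + 60*I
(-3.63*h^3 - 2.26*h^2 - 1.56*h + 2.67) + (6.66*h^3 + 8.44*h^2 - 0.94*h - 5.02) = 3.03*h^3 + 6.18*h^2 - 2.5*h - 2.35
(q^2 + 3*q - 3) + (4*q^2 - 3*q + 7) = 5*q^2 + 4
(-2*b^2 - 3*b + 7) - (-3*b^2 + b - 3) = b^2 - 4*b + 10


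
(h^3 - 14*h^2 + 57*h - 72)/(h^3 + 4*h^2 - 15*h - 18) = (h^2 - 11*h + 24)/(h^2 + 7*h + 6)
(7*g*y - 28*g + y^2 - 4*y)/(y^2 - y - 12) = (7*g + y)/(y + 3)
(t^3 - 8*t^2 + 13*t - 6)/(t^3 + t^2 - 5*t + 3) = (t - 6)/(t + 3)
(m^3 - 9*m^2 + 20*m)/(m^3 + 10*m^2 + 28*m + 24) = m*(m^2 - 9*m + 20)/(m^3 + 10*m^2 + 28*m + 24)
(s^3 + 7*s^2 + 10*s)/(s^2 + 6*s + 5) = s*(s + 2)/(s + 1)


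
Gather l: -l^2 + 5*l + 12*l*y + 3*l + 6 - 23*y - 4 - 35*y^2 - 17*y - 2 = -l^2 + l*(12*y + 8) - 35*y^2 - 40*y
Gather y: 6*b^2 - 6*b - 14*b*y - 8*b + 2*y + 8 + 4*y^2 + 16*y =6*b^2 - 14*b + 4*y^2 + y*(18 - 14*b) + 8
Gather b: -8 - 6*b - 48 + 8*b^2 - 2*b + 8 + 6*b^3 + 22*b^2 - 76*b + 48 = 6*b^3 + 30*b^2 - 84*b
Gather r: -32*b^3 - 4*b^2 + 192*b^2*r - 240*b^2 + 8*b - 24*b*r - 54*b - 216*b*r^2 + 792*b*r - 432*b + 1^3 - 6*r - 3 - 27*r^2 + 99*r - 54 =-32*b^3 - 244*b^2 - 478*b + r^2*(-216*b - 27) + r*(192*b^2 + 768*b + 93) - 56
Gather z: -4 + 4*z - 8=4*z - 12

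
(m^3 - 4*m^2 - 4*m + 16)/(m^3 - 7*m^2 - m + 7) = (m^3 - 4*m^2 - 4*m + 16)/(m^3 - 7*m^2 - m + 7)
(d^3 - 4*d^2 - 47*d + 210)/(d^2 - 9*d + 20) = (d^2 + d - 42)/(d - 4)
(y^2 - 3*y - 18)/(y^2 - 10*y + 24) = (y + 3)/(y - 4)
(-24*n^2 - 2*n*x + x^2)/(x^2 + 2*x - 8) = (-24*n^2 - 2*n*x + x^2)/(x^2 + 2*x - 8)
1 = 1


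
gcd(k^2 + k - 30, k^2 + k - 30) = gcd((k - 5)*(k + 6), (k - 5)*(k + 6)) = k^2 + k - 30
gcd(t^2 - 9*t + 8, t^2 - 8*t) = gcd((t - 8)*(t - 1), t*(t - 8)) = t - 8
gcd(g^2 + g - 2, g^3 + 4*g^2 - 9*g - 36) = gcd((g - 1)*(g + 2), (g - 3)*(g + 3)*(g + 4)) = 1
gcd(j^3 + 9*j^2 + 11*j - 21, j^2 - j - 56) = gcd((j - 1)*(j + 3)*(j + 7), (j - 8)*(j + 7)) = j + 7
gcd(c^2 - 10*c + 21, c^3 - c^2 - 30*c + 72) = c - 3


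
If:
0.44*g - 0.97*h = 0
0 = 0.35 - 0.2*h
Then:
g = 3.86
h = 1.75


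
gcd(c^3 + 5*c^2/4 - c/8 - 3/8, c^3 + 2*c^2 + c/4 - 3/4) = c^2 + c/2 - 1/2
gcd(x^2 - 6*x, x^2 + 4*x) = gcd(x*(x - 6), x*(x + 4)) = x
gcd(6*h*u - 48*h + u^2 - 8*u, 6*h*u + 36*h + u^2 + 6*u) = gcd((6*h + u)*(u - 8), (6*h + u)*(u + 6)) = 6*h + u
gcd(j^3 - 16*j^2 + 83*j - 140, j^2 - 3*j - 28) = j - 7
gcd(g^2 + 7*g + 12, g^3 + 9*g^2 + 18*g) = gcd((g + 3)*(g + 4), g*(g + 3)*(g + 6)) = g + 3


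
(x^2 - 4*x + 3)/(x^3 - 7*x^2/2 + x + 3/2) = 2/(2*x + 1)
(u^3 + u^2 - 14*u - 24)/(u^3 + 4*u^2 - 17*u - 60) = (u + 2)/(u + 5)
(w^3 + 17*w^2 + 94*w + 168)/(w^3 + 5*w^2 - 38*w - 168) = (w + 6)/(w - 6)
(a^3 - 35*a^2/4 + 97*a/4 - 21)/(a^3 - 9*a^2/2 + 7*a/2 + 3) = (4*a^2 - 23*a + 28)/(2*(2*a^2 - 3*a - 2))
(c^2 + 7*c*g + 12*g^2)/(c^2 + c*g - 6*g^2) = (c + 4*g)/(c - 2*g)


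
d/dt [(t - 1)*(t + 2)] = 2*t + 1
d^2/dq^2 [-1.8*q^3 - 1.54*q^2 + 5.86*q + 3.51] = -10.8*q - 3.08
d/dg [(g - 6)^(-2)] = -2/(g - 6)^3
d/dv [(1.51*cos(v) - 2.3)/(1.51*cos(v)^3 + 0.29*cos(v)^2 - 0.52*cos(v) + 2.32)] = (4.5602*cos(v)^3 - 9.9811*cos(v)^2 - 1.334*cos(v) - 2.3072)*sin(v)/(2.2801*cos(v)^6 + 0.8758*cos(v)^5 - 1.4863*cos(v)^4 + 6.7048*cos(v)^3 + 1.616*cos(v)^2 - 2.4128*cos(v) + 5.3824)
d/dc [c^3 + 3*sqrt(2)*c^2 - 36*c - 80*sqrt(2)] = 3*c^2 + 6*sqrt(2)*c - 36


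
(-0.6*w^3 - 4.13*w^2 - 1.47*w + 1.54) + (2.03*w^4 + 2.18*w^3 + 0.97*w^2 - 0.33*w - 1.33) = 2.03*w^4 + 1.58*w^3 - 3.16*w^2 - 1.8*w + 0.21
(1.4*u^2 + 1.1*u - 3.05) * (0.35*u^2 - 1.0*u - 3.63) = 0.49*u^4 - 1.015*u^3 - 7.2495*u^2 - 0.943000000000001*u + 11.0715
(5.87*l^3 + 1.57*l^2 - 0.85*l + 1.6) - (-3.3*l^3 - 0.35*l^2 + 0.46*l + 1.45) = 9.17*l^3 + 1.92*l^2 - 1.31*l + 0.15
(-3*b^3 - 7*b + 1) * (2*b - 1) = -6*b^4 + 3*b^3 - 14*b^2 + 9*b - 1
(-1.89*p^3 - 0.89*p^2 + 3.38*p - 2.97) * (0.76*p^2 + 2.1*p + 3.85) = -1.4364*p^5 - 4.6454*p^4 - 6.5767*p^3 + 1.4143*p^2 + 6.776*p - 11.4345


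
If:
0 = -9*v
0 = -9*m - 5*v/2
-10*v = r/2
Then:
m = 0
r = 0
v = 0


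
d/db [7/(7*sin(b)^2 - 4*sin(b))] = 14*(2 - 7*sin(b))*cos(b)/((7*sin(b) - 4)^2*sin(b)^2)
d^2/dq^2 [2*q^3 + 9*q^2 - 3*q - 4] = 12*q + 18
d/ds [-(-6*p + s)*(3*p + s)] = 3*p - 2*s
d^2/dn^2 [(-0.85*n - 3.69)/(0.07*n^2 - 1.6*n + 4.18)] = (-(0.14*n - 1.6)*(0.28*n - 3.2)*(0.85*n + 3.69) + (0.357*n - 2.2034)*(0.07*n^2 - 1.6*n + 4.18))/(0.07*n^2 - 1.6*n + 4.18)^3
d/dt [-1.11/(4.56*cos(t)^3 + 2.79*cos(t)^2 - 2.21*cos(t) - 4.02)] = (-15.1848*cos(t)^2 - 6.1938*cos(t) + 2.4531)*sin(t)/(4.56*cos(t)^3 + 2.79*cos(t)^2 - 2.21*cos(t) - 4.02)^2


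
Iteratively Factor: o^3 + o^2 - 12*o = (o)*(o^2 + o - 12) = o*(o - 3)*(o + 4)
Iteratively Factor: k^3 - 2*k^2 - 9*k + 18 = (k - 2)*(k^2 - 9) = (k - 3)*(k - 2)*(k + 3)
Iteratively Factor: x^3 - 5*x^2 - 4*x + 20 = (x - 5)*(x^2 - 4) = (x - 5)*(x + 2)*(x - 2)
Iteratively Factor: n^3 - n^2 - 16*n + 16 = (n - 1)*(n^2 - 16) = (n - 1)*(n + 4)*(n - 4)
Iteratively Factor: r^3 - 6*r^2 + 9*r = (r)*(r^2 - 6*r + 9) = r*(r - 3)*(r - 3)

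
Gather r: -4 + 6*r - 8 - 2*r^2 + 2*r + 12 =-2*r^2 + 8*r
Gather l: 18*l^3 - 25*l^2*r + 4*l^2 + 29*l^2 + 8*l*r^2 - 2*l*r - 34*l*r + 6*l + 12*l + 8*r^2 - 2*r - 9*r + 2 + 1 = 18*l^3 + l^2*(33 - 25*r) + l*(8*r^2 - 36*r + 18) + 8*r^2 - 11*r + 3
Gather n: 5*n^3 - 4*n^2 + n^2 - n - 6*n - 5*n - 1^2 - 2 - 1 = 5*n^3 - 3*n^2 - 12*n - 4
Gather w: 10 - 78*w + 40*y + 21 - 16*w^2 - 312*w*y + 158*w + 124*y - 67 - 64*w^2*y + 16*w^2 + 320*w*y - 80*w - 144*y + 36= -64*w^2*y + 8*w*y + 20*y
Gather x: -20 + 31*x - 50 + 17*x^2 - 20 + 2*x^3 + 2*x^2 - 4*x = 2*x^3 + 19*x^2 + 27*x - 90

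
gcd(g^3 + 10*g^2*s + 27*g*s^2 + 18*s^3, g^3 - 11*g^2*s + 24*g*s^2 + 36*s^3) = g + s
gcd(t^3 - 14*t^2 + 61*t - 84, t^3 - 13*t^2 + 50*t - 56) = t^2 - 11*t + 28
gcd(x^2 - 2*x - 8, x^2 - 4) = x + 2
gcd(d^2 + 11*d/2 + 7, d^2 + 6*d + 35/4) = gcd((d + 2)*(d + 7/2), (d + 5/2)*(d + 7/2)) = d + 7/2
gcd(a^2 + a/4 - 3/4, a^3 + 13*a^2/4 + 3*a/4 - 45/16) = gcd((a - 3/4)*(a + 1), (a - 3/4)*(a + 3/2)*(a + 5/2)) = a - 3/4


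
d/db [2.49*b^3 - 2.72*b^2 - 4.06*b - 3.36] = 7.47*b^2 - 5.44*b - 4.06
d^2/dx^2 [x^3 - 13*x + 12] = 6*x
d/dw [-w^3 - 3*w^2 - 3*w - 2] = -3*w^2 - 6*w - 3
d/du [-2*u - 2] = -2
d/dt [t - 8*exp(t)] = 1 - 8*exp(t)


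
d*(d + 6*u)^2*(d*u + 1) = d^4*u + 12*d^3*u^2 + d^3 + 36*d^2*u^3 + 12*d^2*u + 36*d*u^2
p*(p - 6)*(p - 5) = p^3 - 11*p^2 + 30*p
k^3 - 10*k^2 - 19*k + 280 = (k - 8)*(k - 7)*(k + 5)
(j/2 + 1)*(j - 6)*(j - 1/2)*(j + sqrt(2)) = j^4/2 - 9*j^3/4 + sqrt(2)*j^3/2 - 5*j^2 - 9*sqrt(2)*j^2/4 - 5*sqrt(2)*j + 3*j + 3*sqrt(2)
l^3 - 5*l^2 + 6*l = l*(l - 3)*(l - 2)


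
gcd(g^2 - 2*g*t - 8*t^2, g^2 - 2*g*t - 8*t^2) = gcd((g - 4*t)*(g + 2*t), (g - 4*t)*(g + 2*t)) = -g^2 + 2*g*t + 8*t^2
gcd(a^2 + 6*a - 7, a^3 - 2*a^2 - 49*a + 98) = a + 7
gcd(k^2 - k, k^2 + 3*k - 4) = k - 1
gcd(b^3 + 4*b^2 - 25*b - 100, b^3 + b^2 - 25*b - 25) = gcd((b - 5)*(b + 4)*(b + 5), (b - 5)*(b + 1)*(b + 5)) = b^2 - 25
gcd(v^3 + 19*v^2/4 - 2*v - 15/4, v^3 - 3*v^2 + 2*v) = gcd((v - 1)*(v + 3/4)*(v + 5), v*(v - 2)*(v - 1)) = v - 1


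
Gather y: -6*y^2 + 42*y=-6*y^2 + 42*y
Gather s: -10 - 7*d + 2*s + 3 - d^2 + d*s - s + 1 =-d^2 - 7*d + s*(d + 1) - 6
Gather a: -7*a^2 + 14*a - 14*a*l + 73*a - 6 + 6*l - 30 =-7*a^2 + a*(87 - 14*l) + 6*l - 36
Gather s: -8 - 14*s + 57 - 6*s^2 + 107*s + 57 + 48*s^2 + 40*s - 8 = 42*s^2 + 133*s + 98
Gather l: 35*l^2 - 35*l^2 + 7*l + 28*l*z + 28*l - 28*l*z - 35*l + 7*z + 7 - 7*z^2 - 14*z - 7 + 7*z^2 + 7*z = 0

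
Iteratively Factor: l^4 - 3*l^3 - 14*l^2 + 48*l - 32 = (l - 1)*(l^3 - 2*l^2 - 16*l + 32) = (l - 2)*(l - 1)*(l^2 - 16) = (l - 4)*(l - 2)*(l - 1)*(l + 4)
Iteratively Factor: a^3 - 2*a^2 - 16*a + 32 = (a - 2)*(a^2 - 16) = (a - 4)*(a - 2)*(a + 4)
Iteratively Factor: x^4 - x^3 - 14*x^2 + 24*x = (x - 3)*(x^3 + 2*x^2 - 8*x) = (x - 3)*(x - 2)*(x^2 + 4*x) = (x - 3)*(x - 2)*(x + 4)*(x)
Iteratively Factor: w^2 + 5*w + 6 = (w + 2)*(w + 3)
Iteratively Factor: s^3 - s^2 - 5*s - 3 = (s - 3)*(s^2 + 2*s + 1) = (s - 3)*(s + 1)*(s + 1)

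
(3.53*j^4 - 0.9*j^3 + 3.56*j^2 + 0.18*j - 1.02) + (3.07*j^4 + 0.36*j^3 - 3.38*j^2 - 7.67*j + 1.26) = 6.6*j^4 - 0.54*j^3 + 0.18*j^2 - 7.49*j + 0.24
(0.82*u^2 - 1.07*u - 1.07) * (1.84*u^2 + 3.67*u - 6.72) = 1.5088*u^4 + 1.0406*u^3 - 11.4061*u^2 + 3.2635*u + 7.1904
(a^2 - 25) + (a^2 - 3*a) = 2*a^2 - 3*a - 25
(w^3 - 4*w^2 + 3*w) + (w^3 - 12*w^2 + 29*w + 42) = 2*w^3 - 16*w^2 + 32*w + 42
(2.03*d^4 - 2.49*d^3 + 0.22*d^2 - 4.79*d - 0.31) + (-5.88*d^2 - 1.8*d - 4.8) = 2.03*d^4 - 2.49*d^3 - 5.66*d^2 - 6.59*d - 5.11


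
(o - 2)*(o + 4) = o^2 + 2*o - 8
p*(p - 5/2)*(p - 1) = p^3 - 7*p^2/2 + 5*p/2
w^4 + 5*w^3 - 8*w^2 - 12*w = w*(w - 2)*(w + 1)*(w + 6)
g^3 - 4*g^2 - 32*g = g*(g - 8)*(g + 4)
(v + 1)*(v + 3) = v^2 + 4*v + 3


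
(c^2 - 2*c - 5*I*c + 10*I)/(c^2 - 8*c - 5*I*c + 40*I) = (c - 2)/(c - 8)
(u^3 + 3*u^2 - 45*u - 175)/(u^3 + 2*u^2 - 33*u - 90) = (u^2 - 2*u - 35)/(u^2 - 3*u - 18)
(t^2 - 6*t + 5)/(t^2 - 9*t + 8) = (t - 5)/(t - 8)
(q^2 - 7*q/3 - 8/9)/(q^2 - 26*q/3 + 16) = (q + 1/3)/(q - 6)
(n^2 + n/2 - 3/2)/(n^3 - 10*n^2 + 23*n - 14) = (n + 3/2)/(n^2 - 9*n + 14)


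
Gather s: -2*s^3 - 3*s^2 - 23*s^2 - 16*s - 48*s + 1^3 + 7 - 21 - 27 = -2*s^3 - 26*s^2 - 64*s - 40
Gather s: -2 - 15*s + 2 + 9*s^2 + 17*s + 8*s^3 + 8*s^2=8*s^3 + 17*s^2 + 2*s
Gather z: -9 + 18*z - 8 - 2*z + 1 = 16*z - 16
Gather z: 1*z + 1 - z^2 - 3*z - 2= -z^2 - 2*z - 1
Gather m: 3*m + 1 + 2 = 3*m + 3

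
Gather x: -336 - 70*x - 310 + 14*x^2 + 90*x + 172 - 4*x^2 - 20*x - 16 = 10*x^2 - 490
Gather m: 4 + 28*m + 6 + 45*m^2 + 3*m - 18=45*m^2 + 31*m - 8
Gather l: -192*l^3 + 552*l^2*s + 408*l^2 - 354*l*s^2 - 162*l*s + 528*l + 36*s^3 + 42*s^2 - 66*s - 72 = -192*l^3 + l^2*(552*s + 408) + l*(-354*s^2 - 162*s + 528) + 36*s^3 + 42*s^2 - 66*s - 72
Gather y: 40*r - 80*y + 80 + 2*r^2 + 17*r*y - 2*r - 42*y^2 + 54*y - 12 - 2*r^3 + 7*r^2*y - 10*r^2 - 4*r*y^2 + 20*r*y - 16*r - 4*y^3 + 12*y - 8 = -2*r^3 - 8*r^2 + 22*r - 4*y^3 + y^2*(-4*r - 42) + y*(7*r^2 + 37*r - 14) + 60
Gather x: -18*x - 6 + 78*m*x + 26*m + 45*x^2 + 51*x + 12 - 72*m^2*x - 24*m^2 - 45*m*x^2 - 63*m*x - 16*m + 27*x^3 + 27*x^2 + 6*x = -24*m^2 + 10*m + 27*x^3 + x^2*(72 - 45*m) + x*(-72*m^2 + 15*m + 39) + 6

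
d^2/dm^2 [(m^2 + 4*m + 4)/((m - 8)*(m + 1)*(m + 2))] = 2*(m^3 + 6*m^2 - 18*m + 58)/(m^6 - 21*m^5 + 123*m^4 - 7*m^3 - 984*m^2 - 1344*m - 512)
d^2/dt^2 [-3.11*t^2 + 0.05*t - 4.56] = -6.22000000000000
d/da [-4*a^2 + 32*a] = 32 - 8*a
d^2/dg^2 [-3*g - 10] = 0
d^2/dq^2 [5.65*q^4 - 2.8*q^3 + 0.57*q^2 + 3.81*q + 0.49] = 67.8*q^2 - 16.8*q + 1.14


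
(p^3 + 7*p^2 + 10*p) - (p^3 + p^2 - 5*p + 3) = 6*p^2 + 15*p - 3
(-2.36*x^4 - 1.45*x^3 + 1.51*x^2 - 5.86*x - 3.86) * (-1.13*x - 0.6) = 2.6668*x^5 + 3.0545*x^4 - 0.8363*x^3 + 5.7158*x^2 + 7.8778*x + 2.316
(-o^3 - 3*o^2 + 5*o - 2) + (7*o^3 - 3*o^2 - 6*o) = 6*o^3 - 6*o^2 - o - 2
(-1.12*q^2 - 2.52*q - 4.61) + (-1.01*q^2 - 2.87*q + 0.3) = -2.13*q^2 - 5.39*q - 4.31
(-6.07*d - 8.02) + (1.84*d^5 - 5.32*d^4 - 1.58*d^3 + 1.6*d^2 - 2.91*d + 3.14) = 1.84*d^5 - 5.32*d^4 - 1.58*d^3 + 1.6*d^2 - 8.98*d - 4.88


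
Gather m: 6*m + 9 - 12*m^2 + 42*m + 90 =-12*m^2 + 48*m + 99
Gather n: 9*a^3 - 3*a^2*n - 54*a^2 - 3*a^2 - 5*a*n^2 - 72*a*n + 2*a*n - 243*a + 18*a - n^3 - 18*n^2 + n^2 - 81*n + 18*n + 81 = 9*a^3 - 57*a^2 - 225*a - n^3 + n^2*(-5*a - 17) + n*(-3*a^2 - 70*a - 63) + 81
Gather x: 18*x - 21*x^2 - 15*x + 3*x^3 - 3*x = 3*x^3 - 21*x^2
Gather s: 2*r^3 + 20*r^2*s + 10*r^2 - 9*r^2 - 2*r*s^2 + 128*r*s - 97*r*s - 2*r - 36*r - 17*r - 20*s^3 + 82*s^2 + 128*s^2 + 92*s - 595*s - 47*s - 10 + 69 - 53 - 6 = 2*r^3 + r^2 - 55*r - 20*s^3 + s^2*(210 - 2*r) + s*(20*r^2 + 31*r - 550)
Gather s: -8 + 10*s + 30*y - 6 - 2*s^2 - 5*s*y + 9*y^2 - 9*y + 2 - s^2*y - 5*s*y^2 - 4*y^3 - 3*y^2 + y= s^2*(-y - 2) + s*(-5*y^2 - 5*y + 10) - 4*y^3 + 6*y^2 + 22*y - 12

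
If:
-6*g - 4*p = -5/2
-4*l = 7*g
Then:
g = 5/12 - 2*p/3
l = 7*p/6 - 35/48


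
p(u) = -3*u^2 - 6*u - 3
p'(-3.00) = 12.00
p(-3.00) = -12.00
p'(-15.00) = 84.00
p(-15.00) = -588.00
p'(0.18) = -7.08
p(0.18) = -4.18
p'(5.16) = -36.96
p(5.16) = -113.84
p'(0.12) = -6.72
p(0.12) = -3.76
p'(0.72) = -10.32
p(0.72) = -8.88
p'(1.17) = -13.02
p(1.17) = -14.13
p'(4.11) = -30.66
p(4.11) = -78.34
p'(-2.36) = 8.16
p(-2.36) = -5.55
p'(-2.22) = 7.32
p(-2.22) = -4.47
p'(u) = -6*u - 6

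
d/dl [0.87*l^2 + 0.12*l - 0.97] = 1.74*l + 0.12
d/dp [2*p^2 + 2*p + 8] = 4*p + 2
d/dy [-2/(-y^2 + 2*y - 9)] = 4*(1 - y)/(y^2 - 2*y + 9)^2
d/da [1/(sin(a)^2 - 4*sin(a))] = 2*(2 - sin(a))*cos(a)/((sin(a) - 4)^2*sin(a)^2)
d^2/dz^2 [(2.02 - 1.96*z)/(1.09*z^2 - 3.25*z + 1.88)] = (-(1.96*z - 2.02)*(2.18*z - 3.25)*(4.36*z - 6.5) + (12.8184*z - 17.1436)*(1.09*z^2 - 3.25*z + 1.88))/(1.09*z^2 - 3.25*z + 1.88)^3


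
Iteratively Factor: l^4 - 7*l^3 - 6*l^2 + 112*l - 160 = (l - 4)*(l^3 - 3*l^2 - 18*l + 40) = (l - 4)*(l + 4)*(l^2 - 7*l + 10) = (l - 5)*(l - 4)*(l + 4)*(l - 2)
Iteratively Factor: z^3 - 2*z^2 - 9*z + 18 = (z - 2)*(z^2 - 9) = (z - 3)*(z - 2)*(z + 3)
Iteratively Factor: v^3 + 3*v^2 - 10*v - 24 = (v + 4)*(v^2 - v - 6) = (v - 3)*(v + 4)*(v + 2)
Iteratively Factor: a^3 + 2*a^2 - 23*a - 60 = (a - 5)*(a^2 + 7*a + 12) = (a - 5)*(a + 4)*(a + 3)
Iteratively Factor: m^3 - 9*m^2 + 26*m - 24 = (m - 3)*(m^2 - 6*m + 8) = (m - 3)*(m - 2)*(m - 4)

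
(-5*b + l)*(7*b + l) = -35*b^2 + 2*b*l + l^2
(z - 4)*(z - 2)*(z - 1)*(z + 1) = z^4 - 6*z^3 + 7*z^2 + 6*z - 8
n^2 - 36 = (n - 6)*(n + 6)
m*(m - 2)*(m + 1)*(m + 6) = m^4 + 5*m^3 - 8*m^2 - 12*m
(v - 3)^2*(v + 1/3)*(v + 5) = v^4 - 2*v^3/3 - 64*v^2/3 + 38*v + 15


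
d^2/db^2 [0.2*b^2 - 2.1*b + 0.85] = 0.400000000000000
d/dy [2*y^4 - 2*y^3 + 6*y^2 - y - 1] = 8*y^3 - 6*y^2 + 12*y - 1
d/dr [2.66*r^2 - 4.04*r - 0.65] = 5.32*r - 4.04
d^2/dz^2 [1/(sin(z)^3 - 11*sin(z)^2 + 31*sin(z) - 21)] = (-9*sin(z)^5 + 112*sin(z)^4 - 422*sin(z)^3 + 236*sin(z)^2 + 1111*sin(z) - 1460)/((sin(z) - 7)^3*(sin(z) - 3)^3*(sin(z) - 1)^2)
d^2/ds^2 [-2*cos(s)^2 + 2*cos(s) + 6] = -2*cos(s) + 4*cos(2*s)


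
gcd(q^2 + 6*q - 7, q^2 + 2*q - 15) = 1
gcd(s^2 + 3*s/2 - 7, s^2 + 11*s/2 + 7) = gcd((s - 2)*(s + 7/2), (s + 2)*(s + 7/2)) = s + 7/2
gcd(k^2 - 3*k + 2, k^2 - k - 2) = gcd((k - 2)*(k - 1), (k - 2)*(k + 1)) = k - 2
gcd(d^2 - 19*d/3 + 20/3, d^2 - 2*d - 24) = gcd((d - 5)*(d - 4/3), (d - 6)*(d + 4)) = 1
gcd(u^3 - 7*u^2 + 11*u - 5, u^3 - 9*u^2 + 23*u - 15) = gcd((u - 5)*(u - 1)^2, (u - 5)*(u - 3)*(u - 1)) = u^2 - 6*u + 5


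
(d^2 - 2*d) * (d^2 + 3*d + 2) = d^4 + d^3 - 4*d^2 - 4*d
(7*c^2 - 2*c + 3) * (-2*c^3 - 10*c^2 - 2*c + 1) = -14*c^5 - 66*c^4 - 19*c^2 - 8*c + 3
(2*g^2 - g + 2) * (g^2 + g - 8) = 2*g^4 + g^3 - 15*g^2 + 10*g - 16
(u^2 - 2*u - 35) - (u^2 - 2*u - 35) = 0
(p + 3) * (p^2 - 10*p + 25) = p^3 - 7*p^2 - 5*p + 75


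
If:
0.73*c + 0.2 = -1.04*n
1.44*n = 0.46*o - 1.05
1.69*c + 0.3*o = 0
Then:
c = -0.49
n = 0.15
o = 2.76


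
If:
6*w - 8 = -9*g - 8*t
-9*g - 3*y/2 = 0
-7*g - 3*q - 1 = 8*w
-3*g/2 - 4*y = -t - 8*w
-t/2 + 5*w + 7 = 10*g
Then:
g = 668/2933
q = 11383/8799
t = 566/419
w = -2374/2933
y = -4008/2933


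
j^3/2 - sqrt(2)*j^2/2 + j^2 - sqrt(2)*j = j*(j/2 + 1)*(j - sqrt(2))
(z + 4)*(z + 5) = z^2 + 9*z + 20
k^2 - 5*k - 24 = (k - 8)*(k + 3)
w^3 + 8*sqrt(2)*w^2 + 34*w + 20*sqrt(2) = (w + sqrt(2))*(w + 2*sqrt(2))*(w + 5*sqrt(2))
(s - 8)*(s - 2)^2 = s^3 - 12*s^2 + 36*s - 32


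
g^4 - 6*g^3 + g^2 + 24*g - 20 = (g - 5)*(g - 2)*(g - 1)*(g + 2)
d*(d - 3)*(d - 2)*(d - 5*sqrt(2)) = d^4 - 5*sqrt(2)*d^3 - 5*d^3 + 6*d^2 + 25*sqrt(2)*d^2 - 30*sqrt(2)*d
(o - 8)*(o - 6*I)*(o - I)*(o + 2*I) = o^4 - 8*o^3 - 5*I*o^3 + 8*o^2 + 40*I*o^2 - 64*o - 12*I*o + 96*I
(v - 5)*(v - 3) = v^2 - 8*v + 15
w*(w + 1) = w^2 + w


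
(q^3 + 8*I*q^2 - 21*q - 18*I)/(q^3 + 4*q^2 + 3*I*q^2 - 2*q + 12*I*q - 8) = (q^2 + 6*I*q - 9)/(q^2 + q*(4 + I) + 4*I)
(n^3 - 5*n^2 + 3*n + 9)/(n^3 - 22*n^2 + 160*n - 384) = (n^3 - 5*n^2 + 3*n + 9)/(n^3 - 22*n^2 + 160*n - 384)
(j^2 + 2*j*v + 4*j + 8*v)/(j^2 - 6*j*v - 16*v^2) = (-j - 4)/(-j + 8*v)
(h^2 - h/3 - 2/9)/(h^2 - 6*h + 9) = (h^2 - h/3 - 2/9)/(h^2 - 6*h + 9)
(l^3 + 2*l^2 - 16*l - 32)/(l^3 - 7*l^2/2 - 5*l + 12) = 2*(l + 4)/(2*l - 3)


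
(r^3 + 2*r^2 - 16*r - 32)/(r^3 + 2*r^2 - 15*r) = (r^3 + 2*r^2 - 16*r - 32)/(r*(r^2 + 2*r - 15))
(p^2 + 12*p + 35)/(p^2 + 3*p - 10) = (p + 7)/(p - 2)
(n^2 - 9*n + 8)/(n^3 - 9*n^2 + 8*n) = 1/n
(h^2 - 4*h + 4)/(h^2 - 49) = (h^2 - 4*h + 4)/(h^2 - 49)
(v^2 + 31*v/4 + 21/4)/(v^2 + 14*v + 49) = (v + 3/4)/(v + 7)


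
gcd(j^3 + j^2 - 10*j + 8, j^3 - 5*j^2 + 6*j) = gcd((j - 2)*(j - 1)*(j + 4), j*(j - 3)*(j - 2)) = j - 2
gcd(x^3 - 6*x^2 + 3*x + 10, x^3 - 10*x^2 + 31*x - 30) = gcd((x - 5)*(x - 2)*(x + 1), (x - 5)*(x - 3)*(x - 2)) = x^2 - 7*x + 10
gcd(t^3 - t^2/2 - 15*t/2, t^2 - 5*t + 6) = t - 3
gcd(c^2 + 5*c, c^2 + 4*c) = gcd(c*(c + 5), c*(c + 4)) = c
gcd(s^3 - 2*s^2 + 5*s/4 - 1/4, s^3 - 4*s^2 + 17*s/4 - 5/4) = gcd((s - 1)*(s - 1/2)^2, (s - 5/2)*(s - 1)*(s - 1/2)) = s^2 - 3*s/2 + 1/2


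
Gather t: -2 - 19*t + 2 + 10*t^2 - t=10*t^2 - 20*t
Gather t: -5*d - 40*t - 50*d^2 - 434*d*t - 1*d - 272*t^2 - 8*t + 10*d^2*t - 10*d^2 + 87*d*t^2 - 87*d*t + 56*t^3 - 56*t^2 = -60*d^2 - 6*d + 56*t^3 + t^2*(87*d - 328) + t*(10*d^2 - 521*d - 48)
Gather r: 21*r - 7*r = 14*r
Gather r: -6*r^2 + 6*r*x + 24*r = -6*r^2 + r*(6*x + 24)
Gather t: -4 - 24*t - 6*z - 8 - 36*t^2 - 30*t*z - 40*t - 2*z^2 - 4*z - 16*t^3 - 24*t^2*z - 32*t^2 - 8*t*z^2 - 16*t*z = -16*t^3 + t^2*(-24*z - 68) + t*(-8*z^2 - 46*z - 64) - 2*z^2 - 10*z - 12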